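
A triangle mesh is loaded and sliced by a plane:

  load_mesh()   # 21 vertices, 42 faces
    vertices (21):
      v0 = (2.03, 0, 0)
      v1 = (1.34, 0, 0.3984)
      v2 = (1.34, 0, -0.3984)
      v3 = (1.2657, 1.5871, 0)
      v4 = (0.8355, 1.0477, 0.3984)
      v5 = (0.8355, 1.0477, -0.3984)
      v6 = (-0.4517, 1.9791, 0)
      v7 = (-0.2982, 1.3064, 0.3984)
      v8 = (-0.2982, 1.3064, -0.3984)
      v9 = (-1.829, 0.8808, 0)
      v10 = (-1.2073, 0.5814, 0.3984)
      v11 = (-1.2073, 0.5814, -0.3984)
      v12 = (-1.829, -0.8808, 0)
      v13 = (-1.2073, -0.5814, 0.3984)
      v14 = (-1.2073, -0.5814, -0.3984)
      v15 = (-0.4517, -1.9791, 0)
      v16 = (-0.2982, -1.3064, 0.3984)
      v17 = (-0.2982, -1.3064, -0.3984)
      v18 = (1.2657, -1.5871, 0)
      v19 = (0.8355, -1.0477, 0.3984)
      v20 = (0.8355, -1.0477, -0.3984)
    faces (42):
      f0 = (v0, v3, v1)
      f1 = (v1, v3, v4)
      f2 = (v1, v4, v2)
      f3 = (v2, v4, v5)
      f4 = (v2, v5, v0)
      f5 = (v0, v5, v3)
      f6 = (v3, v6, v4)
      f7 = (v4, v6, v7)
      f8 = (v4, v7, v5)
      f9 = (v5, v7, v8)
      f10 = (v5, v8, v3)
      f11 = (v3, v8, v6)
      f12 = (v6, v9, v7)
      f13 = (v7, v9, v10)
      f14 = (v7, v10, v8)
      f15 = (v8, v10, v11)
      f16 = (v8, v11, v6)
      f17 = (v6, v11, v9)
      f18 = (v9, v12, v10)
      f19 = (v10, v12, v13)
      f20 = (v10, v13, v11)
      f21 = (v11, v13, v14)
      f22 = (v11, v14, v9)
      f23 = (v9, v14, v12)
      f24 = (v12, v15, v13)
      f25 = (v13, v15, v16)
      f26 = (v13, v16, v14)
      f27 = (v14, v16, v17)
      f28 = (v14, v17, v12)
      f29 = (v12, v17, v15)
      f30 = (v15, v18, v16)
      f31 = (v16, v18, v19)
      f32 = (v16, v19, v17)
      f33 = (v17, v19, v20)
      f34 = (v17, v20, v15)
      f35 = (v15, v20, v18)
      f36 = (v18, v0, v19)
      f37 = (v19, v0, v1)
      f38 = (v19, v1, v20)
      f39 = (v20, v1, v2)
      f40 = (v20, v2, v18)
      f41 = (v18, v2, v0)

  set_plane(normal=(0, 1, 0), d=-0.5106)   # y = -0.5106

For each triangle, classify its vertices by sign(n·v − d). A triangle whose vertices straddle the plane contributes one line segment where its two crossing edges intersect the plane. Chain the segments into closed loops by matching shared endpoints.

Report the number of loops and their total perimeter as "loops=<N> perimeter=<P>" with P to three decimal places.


loops=2 perimeter=4.664

Straddling triangles (12 of 42):
  (v9,v12,v10) [+-+] → (-1.829, -0.5106, 0)–(-1.6716, -0.5106, 0.100867)  len=0.1869
  (v10,v12,v13) [+--] → (-1.6716, -0.5106, 0.100867)–(-1.2073, -0.5106, 0.3984)  len=0.5515
  (v10,v13,v11) [+-+] → (-1.2073, -0.5106, 0.3984)–(-1.2073, -0.5106, 0.349885)  len=0.0485
  (v11,v13,v14) [+--] → (-1.2073, -0.5106, 0.349885)–(-1.2073, -0.5106, -0.3984)  len=0.7483
  (v11,v14,v9) [+-+] → (-1.2073, -0.5106, -0.3984)–(-1.2374, -0.5106, -0.379109)  len=0.0358
  (v9,v14,v12) [+--] → (-1.2374, -0.5106, -0.379109)–(-1.829, -0.5106, 0)  len=0.7026
  (v18,v0,v19) [-+-] → (1.78411, -0.5106, 0)–(1.44786, -0.5106, 0.194162)  len=0.3883
  (v19,v0,v1) [-++] → (1.44786, -0.5106, 0.194162)–(1.09413, -0.5106, 0.3984)  len=0.4085
  (v19,v1,v20) [-+-] → (1.09413, -0.5106, 0.3984)–(1.09413, -0.5106, 0.0100769)  len=0.3883
  (v20,v1,v2) [-++] → (1.09413, -0.5106, 0.0100769)–(1.09413, -0.5106, -0.3984)  len=0.4085
  (v20,v2,v18) [-+-] → (1.09413, -0.5106, -0.3984)–(1.3161, -0.5106, -0.270227)  len=0.2563
  (v18,v2,v0) [-++] → (1.3161, -0.5106, -0.270227)–(1.78411, -0.5106, 0)  len=0.5404

Chained into 2 loop(s):
  loop 1: 6 segments, perimeter = 2.2736
  loop 2: 6 segments, perimeter = 2.3903
Total perimeter = 4.664


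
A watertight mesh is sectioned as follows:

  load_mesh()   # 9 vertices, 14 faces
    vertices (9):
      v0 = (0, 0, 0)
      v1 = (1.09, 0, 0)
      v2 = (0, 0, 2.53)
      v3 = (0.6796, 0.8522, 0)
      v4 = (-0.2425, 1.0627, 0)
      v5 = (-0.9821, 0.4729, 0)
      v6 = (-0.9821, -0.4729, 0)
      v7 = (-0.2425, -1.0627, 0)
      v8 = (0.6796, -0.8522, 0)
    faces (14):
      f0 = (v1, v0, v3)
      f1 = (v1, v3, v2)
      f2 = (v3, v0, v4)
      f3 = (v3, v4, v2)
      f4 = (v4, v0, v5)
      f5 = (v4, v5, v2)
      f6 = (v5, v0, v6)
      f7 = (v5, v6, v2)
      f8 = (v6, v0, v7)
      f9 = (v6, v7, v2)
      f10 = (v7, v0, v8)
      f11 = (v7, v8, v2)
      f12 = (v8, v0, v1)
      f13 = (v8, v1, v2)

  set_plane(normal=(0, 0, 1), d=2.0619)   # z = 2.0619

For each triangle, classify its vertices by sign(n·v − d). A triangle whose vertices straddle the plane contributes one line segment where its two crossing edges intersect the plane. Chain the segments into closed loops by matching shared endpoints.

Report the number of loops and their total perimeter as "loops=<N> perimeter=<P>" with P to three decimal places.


loops=1 perimeter=1.225

Straddling triangles (7 of 14):
  (v1,v3,v2) [--+] → (0.125739, 0.157674, 2.0619)–(0.201672, 0, 2.0619)  len=0.1750
  (v3,v4,v2) [--+] → (-0.0448673, 0.196621, 2.0619)–(0.125739, 0.157674, 2.0619)  len=0.1750
  (v4,v5,v2) [--+] → (-0.181708, 0.0874958, 2.0619)–(-0.0448673, 0.196621, 2.0619)  len=0.1750
  (v5,v6,v2) [--+] → (-0.181708, -0.0874958, 2.0619)–(-0.181708, 0.0874958, 2.0619)  len=0.1750
  (v6,v7,v2) [--+] → (-0.0448673, -0.196621, 2.0619)–(-0.181708, -0.0874958, 2.0619)  len=0.1750
  (v7,v8,v2) [--+] → (0.125739, -0.157674, 2.0619)–(-0.0448673, -0.196621, 2.0619)  len=0.1750
  (v8,v1,v2) [--+] → (0.201672, 0, 2.0619)–(0.125739, -0.157674, 2.0619)  len=0.1750

Chained into 1 loop(s):
  loop 1: 7 segments, perimeter = 1.2250
Total perimeter = 1.225


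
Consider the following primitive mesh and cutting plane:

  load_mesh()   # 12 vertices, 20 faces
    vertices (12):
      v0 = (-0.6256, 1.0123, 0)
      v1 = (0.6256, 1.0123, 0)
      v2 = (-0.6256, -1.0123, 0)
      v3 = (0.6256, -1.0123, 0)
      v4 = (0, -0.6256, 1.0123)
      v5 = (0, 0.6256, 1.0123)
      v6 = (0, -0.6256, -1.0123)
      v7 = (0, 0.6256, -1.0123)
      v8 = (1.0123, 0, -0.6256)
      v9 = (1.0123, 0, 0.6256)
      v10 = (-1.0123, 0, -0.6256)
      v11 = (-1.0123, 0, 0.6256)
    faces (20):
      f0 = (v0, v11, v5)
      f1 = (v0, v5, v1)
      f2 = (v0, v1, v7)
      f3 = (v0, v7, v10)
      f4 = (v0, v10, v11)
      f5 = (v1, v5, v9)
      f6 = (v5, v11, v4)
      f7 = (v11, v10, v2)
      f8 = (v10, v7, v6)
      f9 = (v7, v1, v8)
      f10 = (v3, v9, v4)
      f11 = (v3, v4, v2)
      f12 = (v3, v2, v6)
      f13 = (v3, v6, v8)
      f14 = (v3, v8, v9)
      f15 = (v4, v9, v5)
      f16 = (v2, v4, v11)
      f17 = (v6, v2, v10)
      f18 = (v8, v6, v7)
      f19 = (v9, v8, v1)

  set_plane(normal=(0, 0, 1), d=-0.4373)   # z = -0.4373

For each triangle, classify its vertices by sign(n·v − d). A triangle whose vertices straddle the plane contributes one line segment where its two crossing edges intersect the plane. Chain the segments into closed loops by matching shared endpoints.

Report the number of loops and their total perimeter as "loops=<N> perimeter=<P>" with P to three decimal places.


Straddling triangles (10 of 20):
  (v0,v1,v7) [++-] → (0.355349, 0.845251, -0.4373)–(-0.355349, 0.845251, -0.4373)  len=0.7107
  (v0,v7,v10) [+--] → (-0.355349, 0.845251, -0.4373)–(-0.895907, 0.304693, -0.4373)  len=0.7645
  (v0,v10,v11) [+-+] → (-0.895907, 0.304693, -0.4373)–(-1.0123, 0, -0.4373)  len=0.3262
  (v11,v10,v2) [+-+] → (-1.0123, 0, -0.4373)–(-0.895907, -0.304693, -0.4373)  len=0.3262
  (v7,v1,v8) [-+-] → (0.355349, 0.845251, -0.4373)–(0.895907, 0.304693, -0.4373)  len=0.7645
  (v3,v2,v6) [++-] → (-0.355349, -0.845251, -0.4373)–(0.355349, -0.845251, -0.4373)  len=0.7107
  (v3,v6,v8) [+--] → (0.355349, -0.845251, -0.4373)–(0.895907, -0.304693, -0.4373)  len=0.7645
  (v3,v8,v9) [+-+] → (0.895907, -0.304693, -0.4373)–(1.0123, 0, -0.4373)  len=0.3262
  (v6,v2,v10) [-+-] → (-0.355349, -0.845251, -0.4373)–(-0.895907, -0.304693, -0.4373)  len=0.7645
  (v9,v8,v1) [+-+] → (1.0123, 0, -0.4373)–(0.895907, 0.304693, -0.4373)  len=0.3262

Chained into 1 loop(s):
  loop 1: 10 segments, perimeter = 5.7839
Total perimeter = 5.784

loops=1 perimeter=5.784


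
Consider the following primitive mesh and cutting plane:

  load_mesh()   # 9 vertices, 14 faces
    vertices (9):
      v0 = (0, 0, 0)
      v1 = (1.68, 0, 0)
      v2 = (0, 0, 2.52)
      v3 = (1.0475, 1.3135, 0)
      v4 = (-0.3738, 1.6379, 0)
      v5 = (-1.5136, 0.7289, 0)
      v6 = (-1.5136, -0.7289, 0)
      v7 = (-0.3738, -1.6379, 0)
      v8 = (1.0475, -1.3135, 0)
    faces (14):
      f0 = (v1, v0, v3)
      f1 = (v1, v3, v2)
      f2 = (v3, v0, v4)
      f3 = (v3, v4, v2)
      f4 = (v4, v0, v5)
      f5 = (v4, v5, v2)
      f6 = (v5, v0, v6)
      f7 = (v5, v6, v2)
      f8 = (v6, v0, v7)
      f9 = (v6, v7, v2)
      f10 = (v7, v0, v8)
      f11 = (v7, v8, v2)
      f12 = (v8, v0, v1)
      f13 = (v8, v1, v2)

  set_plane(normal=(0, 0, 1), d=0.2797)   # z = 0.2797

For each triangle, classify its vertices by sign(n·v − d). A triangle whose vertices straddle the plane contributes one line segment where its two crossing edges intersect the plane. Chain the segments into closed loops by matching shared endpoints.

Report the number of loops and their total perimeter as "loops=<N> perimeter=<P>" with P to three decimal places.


loops=1 perimeter=9.072

Straddling triangles (7 of 14):
  (v1,v3,v2) [--+] → (0.931236, 1.16771, 0.2797)–(1.49353, 0, 0.2797)  len=1.2960
  (v3,v4,v2) [--+] → (-0.332311, 1.45611, 0.2797)–(0.931236, 1.16771, 0.2797)  len=1.2960
  (v4,v5,v2) [--+] → (-1.3456, 0.647998, 0.2797)–(-0.332311, 1.45611, 0.2797)  len=1.2961
  (v5,v6,v2) [--+] → (-1.3456, -0.647998, 0.2797)–(-1.3456, 0.647998, 0.2797)  len=1.2960
  (v6,v7,v2) [--+] → (-0.332311, -1.45611, 0.2797)–(-1.3456, -0.647998, 0.2797)  len=1.2961
  (v7,v8,v2) [--+] → (0.931236, -1.16771, 0.2797)–(-0.332311, -1.45611, 0.2797)  len=1.2960
  (v8,v1,v2) [--+] → (1.49353, 0, 0.2797)–(0.931236, -1.16771, 0.2797)  len=1.2960

Chained into 1 loop(s):
  loop 1: 7 segments, perimeter = 9.0723
Total perimeter = 9.072


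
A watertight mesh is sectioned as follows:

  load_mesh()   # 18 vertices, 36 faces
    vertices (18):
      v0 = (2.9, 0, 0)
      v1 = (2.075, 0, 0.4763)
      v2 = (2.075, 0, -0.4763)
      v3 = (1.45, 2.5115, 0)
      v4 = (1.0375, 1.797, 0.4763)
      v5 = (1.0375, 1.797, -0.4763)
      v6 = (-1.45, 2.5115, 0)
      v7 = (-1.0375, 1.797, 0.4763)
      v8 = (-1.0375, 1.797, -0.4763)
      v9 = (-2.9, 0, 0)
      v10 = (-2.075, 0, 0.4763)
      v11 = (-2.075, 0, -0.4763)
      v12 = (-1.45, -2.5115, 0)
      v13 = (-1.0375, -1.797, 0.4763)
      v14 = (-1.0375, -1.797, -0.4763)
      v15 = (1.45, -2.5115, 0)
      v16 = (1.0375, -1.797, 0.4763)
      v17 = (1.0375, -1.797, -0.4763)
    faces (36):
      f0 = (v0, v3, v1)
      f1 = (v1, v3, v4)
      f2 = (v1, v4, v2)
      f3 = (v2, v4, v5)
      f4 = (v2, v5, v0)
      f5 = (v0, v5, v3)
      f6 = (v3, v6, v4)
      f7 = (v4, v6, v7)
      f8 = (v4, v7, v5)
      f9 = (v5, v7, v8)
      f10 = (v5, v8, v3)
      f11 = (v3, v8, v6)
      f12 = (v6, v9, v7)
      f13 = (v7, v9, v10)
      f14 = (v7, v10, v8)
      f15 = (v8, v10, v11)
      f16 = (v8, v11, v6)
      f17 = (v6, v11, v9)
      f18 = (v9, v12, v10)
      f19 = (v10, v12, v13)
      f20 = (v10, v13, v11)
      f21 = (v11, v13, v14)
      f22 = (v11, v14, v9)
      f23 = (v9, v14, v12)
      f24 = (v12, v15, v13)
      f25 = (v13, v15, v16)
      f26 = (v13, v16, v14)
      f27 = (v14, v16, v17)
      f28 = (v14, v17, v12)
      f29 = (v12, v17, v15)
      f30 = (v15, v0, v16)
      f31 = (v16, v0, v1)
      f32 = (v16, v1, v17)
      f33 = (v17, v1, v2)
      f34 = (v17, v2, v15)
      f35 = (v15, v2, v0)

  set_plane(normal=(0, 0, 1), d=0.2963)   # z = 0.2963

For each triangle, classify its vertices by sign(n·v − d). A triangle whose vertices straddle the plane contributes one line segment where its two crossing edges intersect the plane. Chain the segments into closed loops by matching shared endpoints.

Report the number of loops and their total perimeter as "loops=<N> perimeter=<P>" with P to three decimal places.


loops=2 perimeter=26.771

Straddling triangles (24 of 36):
  (v0,v3,v1) [--+] → (1.8388, 0.949129, 0.2963)–(2.38678, 0, 0.2963)  len=1.0960
  (v1,v3,v4) [+-+] → (1.8388, 0.949129, 0.2963)–(1.19339, 2.06702, 0.2963)  len=1.2908
  (v1,v4,v2) [++-] → (1.23354, 1.45745, 0.2963)–(2.075, 0, 0.2963)  len=1.6829
  (v2,v4,v5) [-+-] → (1.23354, 1.45745, 0.2963)–(1.0375, 1.797, 0.2963)  len=0.3921
  (v3,v6,v4) [--+] → (0.0974412, 2.06702, 0.2963)–(1.19339, 2.06702, 0.2963)  len=1.0959
  (v4,v6,v7) [+-+] → (0.0974412, 2.06702, 0.2963)–(-1.19339, 2.06702, 0.2963)  len=1.2908
  (v4,v7,v5) [++-] → (-0.645415, 1.797, 0.2963)–(1.0375, 1.797, 0.2963)  len=1.6829
  (v5,v7,v8) [-+-] → (-0.645415, 1.797, 0.2963)–(-1.0375, 1.797, 0.2963)  len=0.3921
  (v6,v9,v7) [--+] → (-1.74136, 1.11789, 0.2963)–(-1.19339, 2.06702, 0.2963)  len=1.0960
  (v7,v9,v10) [+-+] → (-1.74136, 1.11789, 0.2963)–(-2.38678, 0, 0.2963)  len=1.2908
  (v7,v10,v8) [++-] → (-1.87896, 0.339555, 0.2963)–(-1.0375, 1.797, 0.2963)  len=1.6829
  (v8,v10,v11) [-+-] → (-1.87896, 0.339555, 0.2963)–(-2.075, 0, 0.2963)  len=0.3921
  (v9,v12,v10) [--+] → (-1.8388, -0.949129, 0.2963)–(-2.38678, 0, 0.2963)  len=1.0960
  (v10,v12,v13) [+-+] → (-1.8388, -0.949129, 0.2963)–(-1.19339, -2.06702, 0.2963)  len=1.2908
  (v10,v13,v11) [++-] → (-1.23354, -1.45745, 0.2963)–(-2.075, 0, 0.2963)  len=1.6829
  (v11,v13,v14) [-+-] → (-1.23354, -1.45745, 0.2963)–(-1.0375, -1.797, 0.2963)  len=0.3921
  (v12,v15,v13) [--+] → (-0.0974412, -2.06702, 0.2963)–(-1.19339, -2.06702, 0.2963)  len=1.0959
  (v13,v15,v16) [+-+] → (-0.0974412, -2.06702, 0.2963)–(1.19339, -2.06702, 0.2963)  len=1.2908
  (v13,v16,v14) [++-] → (0.645415, -1.797, 0.2963)–(-1.0375, -1.797, 0.2963)  len=1.6829
  (v14,v16,v17) [-+-] → (0.645415, -1.797, 0.2963)–(1.0375, -1.797, 0.2963)  len=0.3921
  (v15,v0,v16) [--+] → (1.74136, -1.11789, 0.2963)–(1.19339, -2.06702, 0.2963)  len=1.0960
  (v16,v0,v1) [+-+] → (1.74136, -1.11789, 0.2963)–(2.38678, 0, 0.2963)  len=1.2908
  (v16,v1,v17) [++-] → (1.87896, -0.339555, 0.2963)–(1.0375, -1.797, 0.2963)  len=1.6829
  (v17,v1,v2) [-+-] → (1.87896, -0.339555, 0.2963)–(2.075, 0, 0.2963)  len=0.3921

Chained into 2 loop(s):
  loop 1: 12 segments, perimeter = 14.3207
  loop 2: 12 segments, perimeter = 12.4500
Total perimeter = 26.771


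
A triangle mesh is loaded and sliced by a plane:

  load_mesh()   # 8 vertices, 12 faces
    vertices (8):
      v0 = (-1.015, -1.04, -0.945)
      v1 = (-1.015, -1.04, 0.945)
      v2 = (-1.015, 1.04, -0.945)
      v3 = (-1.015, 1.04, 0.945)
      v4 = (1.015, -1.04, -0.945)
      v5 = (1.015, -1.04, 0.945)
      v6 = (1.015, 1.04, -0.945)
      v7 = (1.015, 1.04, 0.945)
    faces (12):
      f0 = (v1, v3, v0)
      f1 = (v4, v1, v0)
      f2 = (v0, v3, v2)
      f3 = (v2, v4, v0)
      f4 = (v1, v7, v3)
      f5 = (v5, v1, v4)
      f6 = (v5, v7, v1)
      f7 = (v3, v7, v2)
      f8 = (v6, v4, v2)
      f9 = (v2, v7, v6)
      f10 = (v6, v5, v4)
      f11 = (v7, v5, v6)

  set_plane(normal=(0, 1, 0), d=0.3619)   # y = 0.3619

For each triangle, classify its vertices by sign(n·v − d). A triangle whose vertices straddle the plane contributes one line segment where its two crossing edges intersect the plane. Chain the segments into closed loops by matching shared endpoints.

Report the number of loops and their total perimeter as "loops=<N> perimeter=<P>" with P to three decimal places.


Straddling triangles (8 of 12):
  (v1,v3,v0) [-+-] → (-1.015, 0.3619, 0.945)–(-1.015, 0.3619, 0.328842)  len=0.6162
  (v0,v3,v2) [-++] → (-1.015, 0.3619, 0.328842)–(-1.015, 0.3619, -0.945)  len=1.2738
  (v2,v4,v0) [+--] → (-0.3532, 0.3619, -0.945)–(-1.015, 0.3619, -0.945)  len=0.6618
  (v1,v7,v3) [-++] → (0.3532, 0.3619, 0.945)–(-1.015, 0.3619, 0.945)  len=1.3682
  (v5,v7,v1) [-+-] → (1.015, 0.3619, 0.945)–(0.3532, 0.3619, 0.945)  len=0.6618
  (v6,v4,v2) [+-+] → (1.015, 0.3619, -0.945)–(-0.3532, 0.3619, -0.945)  len=1.3682
  (v6,v5,v4) [+--] → (1.015, 0.3619, -0.328842)–(1.015, 0.3619, -0.945)  len=0.6162
  (v7,v5,v6) [+-+] → (1.015, 0.3619, 0.945)–(1.015, 0.3619, -0.328842)  len=1.2738

Chained into 1 loop(s):
  loop 1: 8 segments, perimeter = 7.8400
Total perimeter = 7.840

loops=1 perimeter=7.840


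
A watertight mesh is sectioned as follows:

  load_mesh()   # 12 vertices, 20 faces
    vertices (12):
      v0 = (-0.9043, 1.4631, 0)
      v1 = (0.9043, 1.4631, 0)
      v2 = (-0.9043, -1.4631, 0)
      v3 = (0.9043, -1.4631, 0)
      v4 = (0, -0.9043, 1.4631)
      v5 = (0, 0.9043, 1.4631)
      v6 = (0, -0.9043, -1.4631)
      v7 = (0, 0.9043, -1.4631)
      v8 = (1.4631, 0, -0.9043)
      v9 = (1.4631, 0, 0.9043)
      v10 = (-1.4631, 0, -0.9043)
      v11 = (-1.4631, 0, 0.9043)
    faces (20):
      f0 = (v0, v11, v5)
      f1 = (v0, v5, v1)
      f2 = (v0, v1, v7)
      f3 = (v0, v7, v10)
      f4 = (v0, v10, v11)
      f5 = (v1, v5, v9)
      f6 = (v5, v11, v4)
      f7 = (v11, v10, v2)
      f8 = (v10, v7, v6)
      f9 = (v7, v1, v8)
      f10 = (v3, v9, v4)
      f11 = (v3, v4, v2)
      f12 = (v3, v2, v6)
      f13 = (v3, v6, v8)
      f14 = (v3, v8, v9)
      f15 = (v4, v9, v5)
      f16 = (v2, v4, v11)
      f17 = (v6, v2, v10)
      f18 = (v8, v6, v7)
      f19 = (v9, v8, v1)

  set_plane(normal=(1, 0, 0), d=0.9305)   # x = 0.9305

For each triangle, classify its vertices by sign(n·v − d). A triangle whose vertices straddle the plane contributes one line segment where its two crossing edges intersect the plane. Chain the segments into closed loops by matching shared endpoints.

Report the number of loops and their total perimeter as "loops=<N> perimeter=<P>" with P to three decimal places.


loops=1 perimeter=7.513

Straddling triangles (8 of 20):
  (v1,v5,v9) [--+] → (0.9305, 0.329185, 1.10772)–(0.9305, 1.3945, 0.0423992)  len=1.5066
  (v7,v1,v8) [--+] → (0.9305, 1.3945, -0.0423992)–(0.9305, 0.329185, -1.10772)  len=1.5066
  (v3,v9,v4) [-+-] → (0.9305, -1.3945, 0.0423992)–(0.9305, -0.329185, 1.10772)  len=1.5066
  (v3,v6,v8) [--+] → (0.9305, -0.329185, -1.10772)–(0.9305, -1.3945, -0.0423992)  len=1.5066
  (v3,v8,v9) [-++] → (0.9305, -1.3945, -0.0423992)–(0.9305, -1.3945, 0.0423992)  len=0.0848
  (v4,v9,v5) [-+-] → (0.9305, -0.329185, 1.10772)–(0.9305, 0.329185, 1.10772)  len=0.6584
  (v8,v6,v7) [+--] → (0.9305, -0.329185, -1.10772)–(0.9305, 0.329185, -1.10772)  len=0.6584
  (v9,v8,v1) [++-] → (0.9305, 1.3945, -0.0423992)–(0.9305, 1.3945, 0.0423992)  len=0.0848

Chained into 1 loop(s):
  loop 1: 8 segments, perimeter = 7.5127
Total perimeter = 7.513


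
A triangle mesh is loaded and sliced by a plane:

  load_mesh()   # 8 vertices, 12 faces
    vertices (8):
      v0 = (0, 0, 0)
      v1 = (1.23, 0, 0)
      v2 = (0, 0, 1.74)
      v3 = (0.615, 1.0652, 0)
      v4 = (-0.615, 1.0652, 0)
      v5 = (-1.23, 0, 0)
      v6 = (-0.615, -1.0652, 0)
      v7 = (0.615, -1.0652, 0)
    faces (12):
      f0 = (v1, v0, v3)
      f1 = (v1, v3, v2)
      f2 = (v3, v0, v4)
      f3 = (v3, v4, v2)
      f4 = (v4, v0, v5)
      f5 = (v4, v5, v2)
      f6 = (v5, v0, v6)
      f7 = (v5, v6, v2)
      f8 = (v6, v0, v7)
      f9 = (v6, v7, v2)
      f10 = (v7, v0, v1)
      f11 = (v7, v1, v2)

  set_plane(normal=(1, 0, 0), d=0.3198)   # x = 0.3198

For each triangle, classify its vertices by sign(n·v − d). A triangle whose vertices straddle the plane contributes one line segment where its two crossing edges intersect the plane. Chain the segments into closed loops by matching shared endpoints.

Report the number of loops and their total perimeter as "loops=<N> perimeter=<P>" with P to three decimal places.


loops=1 perimeter=5.519

Straddling triangles (8 of 12):
  (v1,v0,v3) [+-+] → (0.3198, 0, 0)–(0.3198, 0.553904, 0)  len=0.5539
  (v1,v3,v2) [++-] → (0.3198, 0.553904, 0.8352)–(0.3198, 0, 1.2876)  len=0.7152
  (v3,v0,v4) [+--] → (0.3198, 0.553904, 0)–(0.3198, 1.0652, 0)  len=0.5113
  (v3,v4,v2) [+--] → (0.3198, 1.0652, 0)–(0.3198, 0.553904, 0.8352)  len=0.9793
  (v6,v0,v7) [--+] → (0.3198, -0.553904, 0)–(0.3198, -1.0652, 0)  len=0.5113
  (v6,v7,v2) [-+-] → (0.3198, -1.0652, 0)–(0.3198, -0.553904, 0.8352)  len=0.9793
  (v7,v0,v1) [+-+] → (0.3198, -0.553904, 0)–(0.3198, 0, 0)  len=0.5539
  (v7,v1,v2) [++-] → (0.3198, 0, 1.2876)–(0.3198, -0.553904, 0.8352)  len=0.7152

Chained into 1 loop(s):
  loop 1: 8 segments, perimeter = 5.5193
Total perimeter = 5.519


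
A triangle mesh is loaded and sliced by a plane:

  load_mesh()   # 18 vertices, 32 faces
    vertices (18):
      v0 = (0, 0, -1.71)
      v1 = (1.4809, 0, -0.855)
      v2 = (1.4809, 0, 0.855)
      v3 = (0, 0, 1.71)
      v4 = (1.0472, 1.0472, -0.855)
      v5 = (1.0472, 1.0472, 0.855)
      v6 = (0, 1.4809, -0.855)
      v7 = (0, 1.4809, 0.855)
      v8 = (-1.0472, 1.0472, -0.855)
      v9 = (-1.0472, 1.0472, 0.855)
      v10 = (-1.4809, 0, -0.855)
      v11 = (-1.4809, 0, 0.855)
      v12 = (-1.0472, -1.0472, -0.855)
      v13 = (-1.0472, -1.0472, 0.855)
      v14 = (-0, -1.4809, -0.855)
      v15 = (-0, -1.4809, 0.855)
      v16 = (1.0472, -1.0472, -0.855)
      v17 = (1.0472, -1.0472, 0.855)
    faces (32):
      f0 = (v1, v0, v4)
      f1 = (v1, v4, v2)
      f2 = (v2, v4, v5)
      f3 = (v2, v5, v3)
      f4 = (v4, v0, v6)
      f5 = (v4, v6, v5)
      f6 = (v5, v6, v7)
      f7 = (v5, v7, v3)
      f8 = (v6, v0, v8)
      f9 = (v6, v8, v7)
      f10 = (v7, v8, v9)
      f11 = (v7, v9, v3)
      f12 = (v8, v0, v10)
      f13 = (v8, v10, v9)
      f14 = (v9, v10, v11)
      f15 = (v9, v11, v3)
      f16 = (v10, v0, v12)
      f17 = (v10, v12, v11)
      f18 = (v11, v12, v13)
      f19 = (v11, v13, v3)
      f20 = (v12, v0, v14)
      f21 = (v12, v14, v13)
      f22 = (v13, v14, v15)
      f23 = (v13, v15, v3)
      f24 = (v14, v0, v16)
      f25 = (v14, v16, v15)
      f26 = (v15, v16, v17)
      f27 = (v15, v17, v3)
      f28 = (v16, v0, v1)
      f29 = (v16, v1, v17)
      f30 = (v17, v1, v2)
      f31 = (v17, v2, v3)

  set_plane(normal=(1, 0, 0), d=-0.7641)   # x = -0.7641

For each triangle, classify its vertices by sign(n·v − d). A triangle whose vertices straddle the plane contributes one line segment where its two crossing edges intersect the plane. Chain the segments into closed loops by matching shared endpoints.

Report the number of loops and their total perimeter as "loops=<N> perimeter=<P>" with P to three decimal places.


loops=1 perimeter=8.412

Straddling triangles (12 of 32):
  (v6,v0,v8) [++-] → (-0.7641, 0.7641, -1.08614)–(-0.7641, 1.16445, -0.855)  len=0.4623
  (v6,v8,v7) [+-+] → (-0.7641, 1.16445, -0.855)–(-0.7641, 1.16445, -0.392719)  len=0.4623
  (v7,v8,v9) [+--] → (-0.7641, 1.16445, -0.392719)–(-0.7641, 1.16445, 0.855)  len=1.2477
  (v7,v9,v3) [+-+] → (-0.7641, 1.16445, 0.855)–(-0.7641, 0.7641, 1.08614)  len=0.4623
  (v8,v0,v10) [-+-] → (-0.7641, 0.7641, -1.08614)–(-0.7641, 0, -1.26885)  len=0.7856
  (v9,v11,v3) [--+] → (-0.7641, 0, 1.26885)–(-0.7641, 0.7641, 1.08614)  len=0.7856
  (v10,v0,v12) [-+-] → (-0.7641, 0, -1.26885)–(-0.7641, -0.7641, -1.08614)  len=0.7856
  (v11,v13,v3) [--+] → (-0.7641, -0.7641, 1.08614)–(-0.7641, 0, 1.26885)  len=0.7856
  (v12,v0,v14) [-++] → (-0.7641, -0.7641, -1.08614)–(-0.7641, -1.16445, -0.855)  len=0.4623
  (v12,v14,v13) [-+-] → (-0.7641, -1.16445, -0.855)–(-0.7641, -1.16445, 0.392719)  len=1.2477
  (v13,v14,v15) [-++] → (-0.7641, -1.16445, 0.392719)–(-0.7641, -1.16445, 0.855)  len=0.4623
  (v13,v15,v3) [-++] → (-0.7641, -1.16445, 0.855)–(-0.7641, -0.7641, 1.08614)  len=0.4623

Chained into 1 loop(s):
  loop 1: 12 segments, perimeter = 8.4117
Total perimeter = 8.412


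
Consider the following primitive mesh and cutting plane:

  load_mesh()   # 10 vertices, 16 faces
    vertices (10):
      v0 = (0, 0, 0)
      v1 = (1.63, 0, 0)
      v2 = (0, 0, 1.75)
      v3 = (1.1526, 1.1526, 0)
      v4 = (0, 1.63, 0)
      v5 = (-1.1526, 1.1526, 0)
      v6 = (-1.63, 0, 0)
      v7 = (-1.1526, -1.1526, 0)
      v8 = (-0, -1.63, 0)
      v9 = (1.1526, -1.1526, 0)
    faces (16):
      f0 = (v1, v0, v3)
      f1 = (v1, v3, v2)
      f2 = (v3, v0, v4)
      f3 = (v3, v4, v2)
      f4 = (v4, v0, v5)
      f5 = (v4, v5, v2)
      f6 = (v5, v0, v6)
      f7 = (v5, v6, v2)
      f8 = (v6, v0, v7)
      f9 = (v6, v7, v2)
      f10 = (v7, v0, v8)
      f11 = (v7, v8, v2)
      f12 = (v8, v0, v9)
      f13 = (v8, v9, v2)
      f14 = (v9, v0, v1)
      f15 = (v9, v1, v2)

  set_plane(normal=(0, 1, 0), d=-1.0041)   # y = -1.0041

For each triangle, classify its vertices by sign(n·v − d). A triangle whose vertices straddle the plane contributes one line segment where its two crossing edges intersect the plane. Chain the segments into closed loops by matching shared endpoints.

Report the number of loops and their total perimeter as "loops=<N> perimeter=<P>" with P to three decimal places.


loops=1 perimeter=5.242

Straddling triangles (8 of 16):
  (v6,v0,v7) [++-] → (-1.0041, -1.0041, 0)–(-1.21411, -1.0041, 0)  len=0.2100
  (v6,v7,v2) [+-+] → (-1.21411, -1.0041, 0)–(-1.0041, -1.0041, 0.225469)  len=0.3081
  (v7,v0,v8) [-+-] → (-1.0041, -1.0041, 0)–(0, -1.0041, 0)  len=1.0041
  (v7,v8,v2) [--+] → (0, -1.0041, 0.671979)–(-1.0041, -1.0041, 0.225469)  len=1.0989
  (v8,v0,v9) [-+-] → (0, -1.0041, 0)–(1.0041, -1.0041, 0)  len=1.0041
  (v8,v9,v2) [--+] → (1.0041, -1.0041, 0.225469)–(0, -1.0041, 0.671979)  len=1.0989
  (v9,v0,v1) [-++] → (1.0041, -1.0041, 0)–(1.21411, -1.0041, 0)  len=0.2100
  (v9,v1,v2) [-++] → (1.21411, -1.0041, 0)–(1.0041, -1.0041, 0.225469)  len=0.3081

Chained into 1 loop(s):
  loop 1: 8 segments, perimeter = 5.2423
Total perimeter = 5.242


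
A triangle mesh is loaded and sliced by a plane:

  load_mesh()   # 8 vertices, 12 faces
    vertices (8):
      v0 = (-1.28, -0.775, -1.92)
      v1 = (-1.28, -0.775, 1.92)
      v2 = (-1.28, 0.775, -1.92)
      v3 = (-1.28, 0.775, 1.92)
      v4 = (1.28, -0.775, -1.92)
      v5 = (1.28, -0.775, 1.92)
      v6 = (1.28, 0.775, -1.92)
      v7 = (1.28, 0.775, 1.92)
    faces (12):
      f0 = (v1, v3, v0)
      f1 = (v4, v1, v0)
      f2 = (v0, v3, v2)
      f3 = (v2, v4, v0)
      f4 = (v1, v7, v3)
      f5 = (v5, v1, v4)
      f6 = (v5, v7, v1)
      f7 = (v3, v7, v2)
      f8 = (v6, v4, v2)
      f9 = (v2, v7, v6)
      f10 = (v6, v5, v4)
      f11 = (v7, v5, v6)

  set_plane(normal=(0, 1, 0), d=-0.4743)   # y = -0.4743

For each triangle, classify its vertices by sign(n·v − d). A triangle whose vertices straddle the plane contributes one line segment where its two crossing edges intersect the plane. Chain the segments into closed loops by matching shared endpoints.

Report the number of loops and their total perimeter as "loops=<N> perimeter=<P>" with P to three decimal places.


Straddling triangles (8 of 12):
  (v1,v3,v0) [-+-] → (-1.28, -0.4743, 1.92)–(-1.28, -0.4743, -1.17504)  len=3.0950
  (v0,v3,v2) [-++] → (-1.28, -0.4743, -1.17504)–(-1.28, -0.4743, -1.92)  len=0.7450
  (v2,v4,v0) [+--] → (0.78336, -0.4743, -1.92)–(-1.28, -0.4743, -1.92)  len=2.0634
  (v1,v7,v3) [-++] → (-0.78336, -0.4743, 1.92)–(-1.28, -0.4743, 1.92)  len=0.4966
  (v5,v7,v1) [-+-] → (1.28, -0.4743, 1.92)–(-0.78336, -0.4743, 1.92)  len=2.0634
  (v6,v4,v2) [+-+] → (1.28, -0.4743, -1.92)–(0.78336, -0.4743, -1.92)  len=0.4966
  (v6,v5,v4) [+--] → (1.28, -0.4743, 1.17504)–(1.28, -0.4743, -1.92)  len=3.0950
  (v7,v5,v6) [+-+] → (1.28, -0.4743, 1.92)–(1.28, -0.4743, 1.17504)  len=0.7450

Chained into 1 loop(s):
  loop 1: 8 segments, perimeter = 12.8000
Total perimeter = 12.800

loops=1 perimeter=12.800


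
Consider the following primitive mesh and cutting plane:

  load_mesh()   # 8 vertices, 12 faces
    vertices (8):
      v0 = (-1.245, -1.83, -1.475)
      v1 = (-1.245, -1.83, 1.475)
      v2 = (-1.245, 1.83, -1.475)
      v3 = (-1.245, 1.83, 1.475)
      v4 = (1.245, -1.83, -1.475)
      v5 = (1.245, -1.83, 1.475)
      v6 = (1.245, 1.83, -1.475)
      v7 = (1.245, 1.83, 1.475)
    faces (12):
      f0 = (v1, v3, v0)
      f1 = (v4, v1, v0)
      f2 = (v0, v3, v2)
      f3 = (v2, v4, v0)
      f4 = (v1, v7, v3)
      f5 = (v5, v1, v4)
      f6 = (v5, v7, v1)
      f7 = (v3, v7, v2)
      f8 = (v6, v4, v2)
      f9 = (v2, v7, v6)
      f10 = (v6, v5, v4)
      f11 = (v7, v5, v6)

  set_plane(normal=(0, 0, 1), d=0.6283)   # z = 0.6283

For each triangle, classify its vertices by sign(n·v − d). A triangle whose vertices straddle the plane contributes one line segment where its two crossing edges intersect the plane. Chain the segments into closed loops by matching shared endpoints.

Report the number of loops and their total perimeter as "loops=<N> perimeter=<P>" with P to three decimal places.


Straddling triangles (8 of 12):
  (v1,v3,v0) [++-] → (-1.245, 0.779518, 0.6283)–(-1.245, -1.83, 0.6283)  len=2.6095
  (v4,v1,v0) [-+-] → (-0.530328, -1.83, 0.6283)–(-1.245, -1.83, 0.6283)  len=0.7147
  (v0,v3,v2) [-+-] → (-1.245, 0.779518, 0.6283)–(-1.245, 1.83, 0.6283)  len=1.0505
  (v5,v1,v4) [++-] → (-0.530328, -1.83, 0.6283)–(1.245, -1.83, 0.6283)  len=1.7753
  (v3,v7,v2) [++-] → (0.530328, 1.83, 0.6283)–(-1.245, 1.83, 0.6283)  len=1.7753
  (v2,v7,v6) [-+-] → (0.530328, 1.83, 0.6283)–(1.245, 1.83, 0.6283)  len=0.7147
  (v6,v5,v4) [-+-] → (1.245, -0.779518, 0.6283)–(1.245, -1.83, 0.6283)  len=1.0505
  (v7,v5,v6) [++-] → (1.245, -0.779518, 0.6283)–(1.245, 1.83, 0.6283)  len=2.6095

Chained into 1 loop(s):
  loop 1: 8 segments, perimeter = 12.3000
Total perimeter = 12.300

loops=1 perimeter=12.300


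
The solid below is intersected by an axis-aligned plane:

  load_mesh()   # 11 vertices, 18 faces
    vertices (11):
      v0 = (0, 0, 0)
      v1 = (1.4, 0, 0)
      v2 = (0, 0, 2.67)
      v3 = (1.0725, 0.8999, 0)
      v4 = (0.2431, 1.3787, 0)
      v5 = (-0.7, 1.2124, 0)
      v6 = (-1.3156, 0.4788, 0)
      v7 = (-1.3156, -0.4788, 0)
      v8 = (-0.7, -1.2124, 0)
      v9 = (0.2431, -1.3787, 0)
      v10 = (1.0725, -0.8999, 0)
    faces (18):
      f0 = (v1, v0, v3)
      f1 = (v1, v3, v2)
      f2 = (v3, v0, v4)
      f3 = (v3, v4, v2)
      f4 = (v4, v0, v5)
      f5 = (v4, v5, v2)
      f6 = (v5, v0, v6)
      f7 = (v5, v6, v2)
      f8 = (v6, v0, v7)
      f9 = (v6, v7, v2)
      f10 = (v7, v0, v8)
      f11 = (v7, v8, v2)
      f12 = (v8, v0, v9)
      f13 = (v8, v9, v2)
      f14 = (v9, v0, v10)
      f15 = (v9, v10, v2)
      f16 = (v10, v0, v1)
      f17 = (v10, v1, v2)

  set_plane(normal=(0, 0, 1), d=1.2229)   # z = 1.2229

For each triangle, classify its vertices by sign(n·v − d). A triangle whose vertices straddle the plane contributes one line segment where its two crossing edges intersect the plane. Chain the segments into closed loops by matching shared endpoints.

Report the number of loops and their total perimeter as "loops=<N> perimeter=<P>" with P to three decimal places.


loops=1 perimeter=4.671

Straddling triangles (9 of 18):
  (v1,v3,v2) [--+] → (0.581279, 0.487732, 1.2229)–(0.758779, 0, 1.2229)  len=0.5190
  (v3,v4,v2) [--+] → (0.131757, 0.747235, 1.2229)–(0.581279, 0.487732, 1.2229)  len=0.5190
  (v4,v5,v2) [--+] → (-0.37939, 0.657103, 1.2229)–(0.131757, 0.747235, 1.2229)  len=0.5190
  (v5,v6,v2) [--+] → (-0.713035, 0.259502, 1.2229)–(-0.37939, 0.657103, 1.2229)  len=0.5190
  (v6,v7,v2) [--+] → (-0.713035, -0.259502, 1.2229)–(-0.713035, 0.259502, 1.2229)  len=0.5190
  (v7,v8,v2) [--+] → (-0.37939, -0.657103, 1.2229)–(-0.713035, -0.259502, 1.2229)  len=0.5190
  (v8,v9,v2) [--+] → (0.131757, -0.747235, 1.2229)–(-0.37939, -0.657103, 1.2229)  len=0.5190
  (v9,v10,v2) [--+] → (0.581279, -0.487732, 1.2229)–(0.131757, -0.747235, 1.2229)  len=0.5190
  (v10,v1,v2) [--+] → (0.758779, 0, 1.2229)–(0.581279, -0.487732, 1.2229)  len=0.5190

Chained into 1 loop(s):
  loop 1: 9 segments, perimeter = 4.6713
Total perimeter = 4.671


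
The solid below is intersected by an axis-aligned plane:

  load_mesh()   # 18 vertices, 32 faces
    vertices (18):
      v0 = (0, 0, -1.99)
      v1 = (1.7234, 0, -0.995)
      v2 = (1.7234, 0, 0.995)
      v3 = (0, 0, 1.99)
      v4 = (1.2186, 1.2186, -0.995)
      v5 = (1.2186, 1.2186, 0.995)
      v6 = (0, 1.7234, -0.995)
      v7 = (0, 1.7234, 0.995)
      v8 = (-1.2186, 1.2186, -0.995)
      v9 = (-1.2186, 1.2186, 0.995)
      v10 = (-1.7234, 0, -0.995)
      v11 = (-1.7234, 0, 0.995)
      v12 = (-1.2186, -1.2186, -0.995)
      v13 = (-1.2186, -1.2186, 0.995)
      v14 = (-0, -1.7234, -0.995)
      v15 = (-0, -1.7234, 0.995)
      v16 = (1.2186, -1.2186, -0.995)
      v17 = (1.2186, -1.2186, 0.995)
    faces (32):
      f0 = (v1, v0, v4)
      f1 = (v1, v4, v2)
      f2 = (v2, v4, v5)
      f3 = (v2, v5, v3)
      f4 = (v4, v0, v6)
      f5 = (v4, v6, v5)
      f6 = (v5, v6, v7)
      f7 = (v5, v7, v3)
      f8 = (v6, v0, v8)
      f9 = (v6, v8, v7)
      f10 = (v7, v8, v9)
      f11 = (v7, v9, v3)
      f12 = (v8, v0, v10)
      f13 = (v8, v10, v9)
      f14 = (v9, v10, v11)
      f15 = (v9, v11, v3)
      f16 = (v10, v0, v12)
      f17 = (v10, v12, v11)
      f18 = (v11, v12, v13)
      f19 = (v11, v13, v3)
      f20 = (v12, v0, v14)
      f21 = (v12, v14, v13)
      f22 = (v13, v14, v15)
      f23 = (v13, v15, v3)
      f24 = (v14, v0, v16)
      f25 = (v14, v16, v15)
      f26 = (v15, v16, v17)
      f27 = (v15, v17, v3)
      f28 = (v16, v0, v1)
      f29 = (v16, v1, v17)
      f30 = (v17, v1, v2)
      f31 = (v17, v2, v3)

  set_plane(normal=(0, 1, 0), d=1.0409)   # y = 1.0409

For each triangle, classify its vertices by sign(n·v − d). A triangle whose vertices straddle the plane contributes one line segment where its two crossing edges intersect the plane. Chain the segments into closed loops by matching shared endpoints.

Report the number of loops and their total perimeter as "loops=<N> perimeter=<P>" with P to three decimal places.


loops=1 perimeter=9.422

Straddling triangles (12 of 32):
  (v1,v0,v4) [--+] → (1.0409, 1.0409, -1.14009)–(1.29221, 1.0409, -0.995)  len=0.2902
  (v1,v4,v2) [-+-] → (1.29221, 1.0409, -0.995)–(1.29221, 1.0409, -0.704812)  len=0.2902
  (v2,v4,v5) [-++] → (1.29221, 1.0409, -0.704812)–(1.29221, 1.0409, 0.995)  len=1.6998
  (v2,v5,v3) [-+-] → (1.29221, 1.0409, 0.995)–(1.0409, 1.0409, 1.14009)  len=0.2902
  (v4,v0,v6) [+-+] → (1.0409, 1.0409, -1.14009)–(0, 1.0409, -1.38904)  len=1.0703
  (v5,v7,v3) [++-] → (0, 1.0409, 1.38904)–(1.0409, 1.0409, 1.14009)  len=1.0703
  (v6,v0,v8) [+-+] → (0, 1.0409, -1.38904)–(-1.0409, 1.0409, -1.14009)  len=1.0703
  (v7,v9,v3) [++-] → (-1.0409, 1.0409, 1.14009)–(0, 1.0409, 1.38904)  len=1.0703
  (v8,v0,v10) [+--] → (-1.0409, 1.0409, -1.14009)–(-1.29221, 1.0409, -0.995)  len=0.2902
  (v8,v10,v9) [+-+] → (-1.29221, 1.0409, -0.995)–(-1.29221, 1.0409, 0.704812)  len=1.6998
  (v9,v10,v11) [+--] → (-1.29221, 1.0409, 0.704812)–(-1.29221, 1.0409, 0.995)  len=0.2902
  (v9,v11,v3) [+--] → (-1.29221, 1.0409, 0.995)–(-1.0409, 1.0409, 1.14009)  len=0.2902

Chained into 1 loop(s):
  loop 1: 12 segments, perimeter = 9.4218
Total perimeter = 9.422


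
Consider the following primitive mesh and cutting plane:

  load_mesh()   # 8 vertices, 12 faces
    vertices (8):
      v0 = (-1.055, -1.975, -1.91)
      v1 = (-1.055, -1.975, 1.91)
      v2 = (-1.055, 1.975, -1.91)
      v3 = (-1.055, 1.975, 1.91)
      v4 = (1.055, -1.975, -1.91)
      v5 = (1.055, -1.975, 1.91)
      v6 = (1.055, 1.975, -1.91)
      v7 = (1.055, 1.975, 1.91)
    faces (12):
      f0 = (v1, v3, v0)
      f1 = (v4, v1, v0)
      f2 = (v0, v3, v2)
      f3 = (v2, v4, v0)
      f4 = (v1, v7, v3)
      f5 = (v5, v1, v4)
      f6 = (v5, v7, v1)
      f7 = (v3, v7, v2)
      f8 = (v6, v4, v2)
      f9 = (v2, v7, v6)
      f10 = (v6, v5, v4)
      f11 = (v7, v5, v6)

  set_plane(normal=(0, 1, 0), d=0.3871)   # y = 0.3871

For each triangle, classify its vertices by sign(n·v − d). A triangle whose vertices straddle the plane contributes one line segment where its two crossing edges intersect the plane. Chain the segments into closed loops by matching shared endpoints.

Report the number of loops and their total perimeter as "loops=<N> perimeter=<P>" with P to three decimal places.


Straddling triangles (8 of 12):
  (v1,v3,v0) [-+-] → (-1.055, 0.3871, 1.91)–(-1.055, 0.3871, 0.37436)  len=1.5356
  (v0,v3,v2) [-++] → (-1.055, 0.3871, 0.37436)–(-1.055, 0.3871, -1.91)  len=2.2844
  (v2,v4,v0) [+--] → (-0.20678, 0.3871, -1.91)–(-1.055, 0.3871, -1.91)  len=0.8482
  (v1,v7,v3) [-++] → (0.20678, 0.3871, 1.91)–(-1.055, 0.3871, 1.91)  len=1.2618
  (v5,v7,v1) [-+-] → (1.055, 0.3871, 1.91)–(0.20678, 0.3871, 1.91)  len=0.8482
  (v6,v4,v2) [+-+] → (1.055, 0.3871, -1.91)–(-0.20678, 0.3871, -1.91)  len=1.2618
  (v6,v5,v4) [+--] → (1.055, 0.3871, -0.37436)–(1.055, 0.3871, -1.91)  len=1.5356
  (v7,v5,v6) [+-+] → (1.055, 0.3871, 1.91)–(1.055, 0.3871, -0.37436)  len=2.2844

Chained into 1 loop(s):
  loop 1: 8 segments, perimeter = 11.8600
Total perimeter = 11.860

loops=1 perimeter=11.860


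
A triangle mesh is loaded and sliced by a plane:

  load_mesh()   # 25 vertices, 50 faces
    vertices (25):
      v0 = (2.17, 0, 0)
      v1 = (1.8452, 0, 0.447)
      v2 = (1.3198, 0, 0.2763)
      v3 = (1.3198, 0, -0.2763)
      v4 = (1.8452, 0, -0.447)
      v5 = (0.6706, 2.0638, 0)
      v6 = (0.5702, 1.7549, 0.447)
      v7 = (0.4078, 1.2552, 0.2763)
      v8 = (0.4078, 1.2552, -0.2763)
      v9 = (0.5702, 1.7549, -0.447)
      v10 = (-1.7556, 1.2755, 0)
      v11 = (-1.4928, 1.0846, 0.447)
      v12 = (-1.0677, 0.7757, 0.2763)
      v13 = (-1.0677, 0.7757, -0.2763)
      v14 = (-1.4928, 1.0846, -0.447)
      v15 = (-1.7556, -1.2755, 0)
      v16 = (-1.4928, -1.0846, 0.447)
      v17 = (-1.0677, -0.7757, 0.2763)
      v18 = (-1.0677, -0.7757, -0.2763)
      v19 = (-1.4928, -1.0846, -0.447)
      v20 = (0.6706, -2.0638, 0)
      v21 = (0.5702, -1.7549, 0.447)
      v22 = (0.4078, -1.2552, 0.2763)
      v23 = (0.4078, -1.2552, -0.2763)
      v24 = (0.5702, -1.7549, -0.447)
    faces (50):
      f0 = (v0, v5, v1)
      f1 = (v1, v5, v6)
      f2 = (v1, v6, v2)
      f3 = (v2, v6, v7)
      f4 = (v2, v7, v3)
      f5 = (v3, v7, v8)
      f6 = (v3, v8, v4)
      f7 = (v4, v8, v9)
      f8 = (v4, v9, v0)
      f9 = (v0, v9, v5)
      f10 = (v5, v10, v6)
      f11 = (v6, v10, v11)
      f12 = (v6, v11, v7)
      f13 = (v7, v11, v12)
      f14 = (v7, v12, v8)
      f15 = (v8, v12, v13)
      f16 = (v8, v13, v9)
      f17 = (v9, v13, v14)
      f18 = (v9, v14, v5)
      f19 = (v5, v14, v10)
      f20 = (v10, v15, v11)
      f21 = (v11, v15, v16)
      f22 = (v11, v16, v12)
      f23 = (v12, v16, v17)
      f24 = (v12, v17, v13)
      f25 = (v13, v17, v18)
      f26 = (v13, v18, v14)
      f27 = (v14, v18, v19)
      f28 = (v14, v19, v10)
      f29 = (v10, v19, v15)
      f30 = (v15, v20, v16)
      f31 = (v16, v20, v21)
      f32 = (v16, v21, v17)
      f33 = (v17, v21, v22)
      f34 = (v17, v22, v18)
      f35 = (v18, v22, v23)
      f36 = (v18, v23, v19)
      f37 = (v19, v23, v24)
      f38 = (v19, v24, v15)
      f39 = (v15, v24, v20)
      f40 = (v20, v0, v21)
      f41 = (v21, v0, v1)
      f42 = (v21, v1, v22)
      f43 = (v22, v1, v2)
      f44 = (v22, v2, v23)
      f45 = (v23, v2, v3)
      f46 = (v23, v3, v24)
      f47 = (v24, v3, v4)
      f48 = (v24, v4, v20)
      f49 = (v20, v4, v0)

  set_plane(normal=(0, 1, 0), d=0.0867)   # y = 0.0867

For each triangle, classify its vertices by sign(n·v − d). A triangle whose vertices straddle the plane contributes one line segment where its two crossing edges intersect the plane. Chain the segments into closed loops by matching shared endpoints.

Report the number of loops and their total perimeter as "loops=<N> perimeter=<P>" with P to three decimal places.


Straddling triangles (20 of 50):
  (v0,v5,v1) [-+-] → (2.10701, 0.0867, 0)–(1.79586, 0.0867, 0.428222)  len=0.5293
  (v1,v5,v6) [-++] → (1.79586, 0.0867, 0.428222)–(1.78221, 0.0867, 0.447)  len=0.0232
  (v1,v6,v2) [-+-] → (1.78221, 0.0867, 0.447)–(1.28277, 0.0867, 0.284733)  len=0.5251
  (v2,v6,v7) [-++] → (1.28277, 0.0867, 0.284733)–(1.25681, 0.0867, 0.2763)  len=0.0273
  (v2,v7,v3) [-+-] → (1.25681, 0.0867, 0.2763)–(1.25681, 0.0867, -0.23813)  len=0.5144
  (v3,v7,v8) [-++] → (1.25681, 0.0867, -0.23813)–(1.25681, 0.0867, -0.2763)  len=0.0382
  (v3,v8,v4) [-+-] → (1.25681, 0.0867, -0.2763)–(1.74591, 0.0867, -0.435209)  len=0.5143
  (v4,v8,v9) [-++] → (1.74591, 0.0867, -0.435209)–(1.78221, 0.0867, -0.447)  len=0.0382
  (v4,v9,v0) [-+-] → (1.78221, 0.0867, -0.447)–(2.09096, 0.0867, -0.0220838)  len=0.5252
  (v0,v9,v5) [-++] → (2.09096, 0.0867, -0.0220838)–(2.10701, 0.0867, 0)  len=0.0273
  (v10,v15,v11) [+-+] → (-1.7556, 0.0867, 0)–(-1.60392, 0.0867, 0.257999)  len=0.2993
  (v11,v15,v16) [+--] → (-1.60392, 0.0867, 0.257999)–(-1.4928, 0.0867, 0.447)  len=0.2192
  (v11,v16,v12) [+-+] → (-1.4928, 0.0867, 0.447)–(-1.22514, 0.0867, 0.339522)  len=0.2884
  (v12,v16,v17) [+--] → (-1.22514, 0.0867, 0.339522)–(-1.0677, 0.0867, 0.2763)  len=0.1697
  (v12,v17,v13) [+-+] → (-1.0677, 0.0867, 0.2763)–(-1.0677, 0.0867, -0.0308821)  len=0.3072
  (v13,v17,v18) [+--] → (-1.0677, 0.0867, -0.0308821)–(-1.0677, 0.0867, -0.2763)  len=0.2454
  (v13,v18,v14) [+-+] → (-1.0677, 0.0867, -0.2763)–(-1.26477, 0.0867, -0.355433)  len=0.2124
  (v14,v18,v19) [+--] → (-1.26477, 0.0867, -0.355433)–(-1.4928, 0.0867, -0.447)  len=0.2457
  (v14,v19,v10) [+-+] → (-1.4928, 0.0867, -0.447)–(-1.62323, 0.0867, -0.225157)  len=0.2573
  (v10,v19,v15) [+--] → (-1.62323, 0.0867, -0.225157)–(-1.7556, 0.0867, 0)  len=0.2612

Chained into 2 loop(s):
  loop 1: 10 segments, perimeter = 2.7626
  loop 2: 10 segments, perimeter = 2.5058
Total perimeter = 5.268

loops=2 perimeter=5.268
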